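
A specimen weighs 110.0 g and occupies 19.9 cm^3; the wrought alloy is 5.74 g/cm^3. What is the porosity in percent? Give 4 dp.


rho_part = 110.0 / 19.9 = 5.52763819 g/cm^3
Porosity = (1 - 5.52763819/5.74)*100 = 3.6997 %


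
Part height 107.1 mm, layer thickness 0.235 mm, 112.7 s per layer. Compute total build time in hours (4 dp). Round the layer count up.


Layers = ceil(107.1/0.235) = 456
t = 456 * 112.7 / 3600 = 14.2753 hrs


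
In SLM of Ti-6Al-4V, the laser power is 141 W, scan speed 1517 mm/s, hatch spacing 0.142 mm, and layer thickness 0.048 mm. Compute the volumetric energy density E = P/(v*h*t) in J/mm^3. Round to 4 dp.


E = 141 / (1517*0.142*0.048) = 13.6365 J/mm^3


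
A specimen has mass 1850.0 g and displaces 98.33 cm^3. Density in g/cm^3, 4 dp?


rho = 1850.0 / 98.33 = 18.8142 g/cm^3


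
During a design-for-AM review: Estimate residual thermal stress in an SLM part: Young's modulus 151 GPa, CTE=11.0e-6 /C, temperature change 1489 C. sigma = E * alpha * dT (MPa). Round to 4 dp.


sigma = 151*1000 * 11.0e-6 * 1489 = 2473.229 MPa


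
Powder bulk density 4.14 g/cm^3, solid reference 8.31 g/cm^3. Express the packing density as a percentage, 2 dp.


Packing = (4.14/8.31)*100 = 49.82 %


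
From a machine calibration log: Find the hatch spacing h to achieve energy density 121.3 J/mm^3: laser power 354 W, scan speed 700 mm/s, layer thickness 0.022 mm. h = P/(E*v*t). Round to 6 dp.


h = 354 / (121.3*700*0.022) = 0.189505 mm


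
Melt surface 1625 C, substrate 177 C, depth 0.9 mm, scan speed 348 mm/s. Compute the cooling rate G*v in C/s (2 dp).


G = (1625-177)/0.9 = 1608.88888889 C/mm
CR = 1608.88888889 * 348 = 559893.33 C/s


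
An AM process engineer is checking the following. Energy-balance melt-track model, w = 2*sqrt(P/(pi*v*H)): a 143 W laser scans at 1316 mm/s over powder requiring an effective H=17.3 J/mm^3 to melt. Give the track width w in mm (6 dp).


w = 2*sqrt(143/(pi*1316*17.3)) = 0.089428 mm


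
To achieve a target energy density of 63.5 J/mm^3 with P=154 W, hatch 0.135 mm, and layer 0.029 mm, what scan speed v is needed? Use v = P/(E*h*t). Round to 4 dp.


v = 154 / (63.5*0.135*0.029) = 619.4628 mm/s


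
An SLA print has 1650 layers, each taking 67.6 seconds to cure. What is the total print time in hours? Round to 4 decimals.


t = 1650 * 67.6 / 3600 = 30.9833 hrs


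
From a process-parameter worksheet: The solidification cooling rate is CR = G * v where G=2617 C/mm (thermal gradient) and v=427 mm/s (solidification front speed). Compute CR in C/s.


CR = 2617 * 427 = 1117459 C/s


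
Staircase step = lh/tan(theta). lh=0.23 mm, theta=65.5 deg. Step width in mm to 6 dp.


step = 0.23 / tan(65.5) = 0.104817 mm


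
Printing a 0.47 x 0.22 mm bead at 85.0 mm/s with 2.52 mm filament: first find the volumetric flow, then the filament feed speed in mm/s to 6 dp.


Q = 0.47 * 0.22 * 85.0 = 8.789 mm^3/s
A_fil = pi*(2.52/2)^2 = 4.9875925 mm^2
v_feed = 8.789 / 4.9875925 = 1.762173 mm/s


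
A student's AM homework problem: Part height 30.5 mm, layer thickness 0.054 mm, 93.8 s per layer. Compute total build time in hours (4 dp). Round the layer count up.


Layers = ceil(30.5/0.054) = 565
t = 565 * 93.8 / 3600 = 14.7214 hrs


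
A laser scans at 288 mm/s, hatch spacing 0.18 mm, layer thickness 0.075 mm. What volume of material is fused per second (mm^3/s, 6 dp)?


Rate = 288 * 0.18 * 0.075 = 3.888 mm^3/s


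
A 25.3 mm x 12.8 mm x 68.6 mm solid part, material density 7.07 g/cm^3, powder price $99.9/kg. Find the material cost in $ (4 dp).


V = 25.3 * 12.8 * 68.6 = 22215.424 mm^3 = 22.215424 cm^3
Mass = 22.215424 * 7.07 / 1000 = 0.15706305 kg
Cost = 0.15706305 * 99.9 = 15.6906 $


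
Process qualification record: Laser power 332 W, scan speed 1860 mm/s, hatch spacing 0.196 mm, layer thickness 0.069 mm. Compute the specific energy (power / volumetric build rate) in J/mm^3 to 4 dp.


Build rate = 1860 * 0.196 * 0.069 = 25.15464 mm^3/s
SE = 332 / 25.15464 = 13.1984 J/mm^3


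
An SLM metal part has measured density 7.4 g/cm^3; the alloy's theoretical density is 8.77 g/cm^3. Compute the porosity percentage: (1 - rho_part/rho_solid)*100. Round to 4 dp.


Porosity = (1-7.4/8.77)*100 = 15.6214 %


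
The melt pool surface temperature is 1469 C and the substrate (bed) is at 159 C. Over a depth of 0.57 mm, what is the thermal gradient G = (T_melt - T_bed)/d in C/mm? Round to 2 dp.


G = (1469-159)/0.57 = 2298.25 C/mm


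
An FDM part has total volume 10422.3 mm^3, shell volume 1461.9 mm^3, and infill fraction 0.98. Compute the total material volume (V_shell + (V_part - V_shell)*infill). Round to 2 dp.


V_infill = (10422.3 - 1461.9) * 0.98 = 8781.19
V_total = 1461.9 + 8781.19 = 10243.09 mm^3


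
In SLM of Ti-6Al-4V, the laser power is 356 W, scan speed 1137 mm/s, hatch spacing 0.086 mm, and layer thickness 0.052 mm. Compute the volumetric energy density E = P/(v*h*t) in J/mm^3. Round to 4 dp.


E = 356 / (1137*0.086*0.052) = 70.0145 J/mm^3


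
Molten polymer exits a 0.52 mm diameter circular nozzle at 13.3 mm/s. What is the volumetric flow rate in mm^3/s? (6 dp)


A = pi*(0.52/2)^2 = 0.21237166 mm^2
Q = 0.21237166 * 13.3 = 2.824543 mm^3/s


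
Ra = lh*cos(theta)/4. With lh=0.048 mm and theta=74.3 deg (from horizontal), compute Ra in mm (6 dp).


Ra = 0.048 * cos(74.3) / 4 = 0.003247 mm


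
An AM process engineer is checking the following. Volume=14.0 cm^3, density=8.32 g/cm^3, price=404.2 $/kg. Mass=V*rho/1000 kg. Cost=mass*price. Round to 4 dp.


Mass = 14.0*8.32/1000 = 0.11648 kg
Cost = 0.11648 * 404.2 = 47.0812 $


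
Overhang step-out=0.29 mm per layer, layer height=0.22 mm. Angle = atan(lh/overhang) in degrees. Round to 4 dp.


angle = atan(0.22/0.29) = 37.1847 degrees


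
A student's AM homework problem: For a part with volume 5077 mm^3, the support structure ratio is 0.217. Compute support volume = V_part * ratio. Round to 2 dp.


V_support = 5077 * 0.217 = 1101.71 mm^3


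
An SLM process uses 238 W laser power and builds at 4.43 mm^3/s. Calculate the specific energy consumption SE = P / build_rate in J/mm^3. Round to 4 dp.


SE = 238 / 4.43 = 53.7246 J/mm^3


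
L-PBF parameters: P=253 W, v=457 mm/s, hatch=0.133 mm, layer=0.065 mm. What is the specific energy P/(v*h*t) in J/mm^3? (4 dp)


Build rate = 457 * 0.133 * 0.065 = 3.950765 mm^3/s
SE = 253 / 3.950765 = 64.0382 J/mm^3


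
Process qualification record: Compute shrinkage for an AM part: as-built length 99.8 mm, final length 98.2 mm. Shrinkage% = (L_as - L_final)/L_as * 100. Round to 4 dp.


Shrinkage = ((99.8-98.2)/99.8)*100 = 1.6032 %


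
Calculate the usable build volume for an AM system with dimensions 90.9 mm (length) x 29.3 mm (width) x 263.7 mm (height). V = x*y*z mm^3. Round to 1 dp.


V = 90.9 * 29.3 * 263.7 = 702330.7 mm^3


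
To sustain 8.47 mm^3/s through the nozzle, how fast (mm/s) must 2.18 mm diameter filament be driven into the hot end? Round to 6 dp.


A = pi*(2.18/2)^2 = 3.732526
v = 8.47 / 3.732526 = 2.269241 mm/s


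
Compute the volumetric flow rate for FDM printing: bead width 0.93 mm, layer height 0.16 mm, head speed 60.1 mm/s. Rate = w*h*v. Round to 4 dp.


Rate = 0.93 * 0.16 * 60.1 = 8.9429 mm^3/s


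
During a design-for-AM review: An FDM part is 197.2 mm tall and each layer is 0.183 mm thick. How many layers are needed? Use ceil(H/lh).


Layers = ceil(197.2/0.183) = 1078


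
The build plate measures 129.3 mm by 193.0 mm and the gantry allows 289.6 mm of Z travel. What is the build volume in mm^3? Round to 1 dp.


V = 129.3 * 193.0 * 289.6 = 7226939.0 mm^3


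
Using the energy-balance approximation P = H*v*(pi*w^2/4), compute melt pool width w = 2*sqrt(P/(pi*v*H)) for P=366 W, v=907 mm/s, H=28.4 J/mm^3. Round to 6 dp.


w = 2*sqrt(366/(pi*907*28.4)) = 0.134503 mm


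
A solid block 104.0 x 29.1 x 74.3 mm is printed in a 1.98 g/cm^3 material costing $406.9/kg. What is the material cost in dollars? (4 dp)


V = 104.0 * 29.1 * 74.3 = 224861.52 mm^3 = 224.86152 cm^3
Mass = 224.86152 * 1.98 / 1000 = 0.44522581 kg
Cost = 0.44522581 * 406.9 = 181.1624 $


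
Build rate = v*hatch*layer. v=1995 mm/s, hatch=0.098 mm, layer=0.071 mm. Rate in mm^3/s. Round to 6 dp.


Rate = 1995 * 0.098 * 0.071 = 13.88121 mm^3/s


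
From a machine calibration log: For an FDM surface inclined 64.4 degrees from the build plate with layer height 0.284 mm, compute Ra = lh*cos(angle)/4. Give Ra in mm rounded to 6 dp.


Ra = 0.284 * cos(64.4) / 4 = 0.030678 mm


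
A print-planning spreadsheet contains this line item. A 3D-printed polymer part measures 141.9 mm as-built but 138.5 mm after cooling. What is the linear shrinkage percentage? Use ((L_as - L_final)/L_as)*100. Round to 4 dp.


Shrinkage = ((141.9-138.5)/141.9)*100 = 2.3961 %


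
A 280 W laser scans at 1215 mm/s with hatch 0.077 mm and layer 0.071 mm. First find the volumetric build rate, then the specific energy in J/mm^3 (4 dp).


Build rate = 1215 * 0.077 * 0.071 = 6.642405 mm^3/s
SE = 280 / 6.642405 = 42.1534 J/mm^3


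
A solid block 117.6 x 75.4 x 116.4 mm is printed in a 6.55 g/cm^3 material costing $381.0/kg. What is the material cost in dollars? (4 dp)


V = 117.6 * 75.4 * 116.4 = 1032123.456 mm^3 = 1032.123456 cm^3
Mass = 1032.123456 * 6.55 / 1000 = 6.76040864 kg
Cost = 6.76040864 * 381.0 = 2575.7157 $


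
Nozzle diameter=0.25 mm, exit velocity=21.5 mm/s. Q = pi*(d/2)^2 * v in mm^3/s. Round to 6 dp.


A = pi*(0.25/2)^2 = 0.04908739 mm^2
Q = 0.04908739 * 21.5 = 1.055379 mm^3/s


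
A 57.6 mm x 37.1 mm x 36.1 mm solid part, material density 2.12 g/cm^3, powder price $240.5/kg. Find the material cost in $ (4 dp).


V = 57.6 * 37.1 * 36.1 = 77144.256 mm^3 = 77.144256 cm^3
Mass = 77.144256 * 2.12 / 1000 = 0.16354582 kg
Cost = 0.16354582 * 240.5 = 39.3328 $


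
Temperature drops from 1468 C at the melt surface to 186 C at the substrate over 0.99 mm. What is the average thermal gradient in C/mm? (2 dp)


G = (1468-186)/0.99 = 1294.95 C/mm


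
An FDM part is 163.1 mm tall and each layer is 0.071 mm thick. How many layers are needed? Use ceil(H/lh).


Layers = ceil(163.1/0.071) = 2298


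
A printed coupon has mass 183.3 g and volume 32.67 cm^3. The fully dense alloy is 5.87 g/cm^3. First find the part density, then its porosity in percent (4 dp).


rho_part = 183.3 / 32.67 = 5.61065197 g/cm^3
Porosity = (1 - 5.61065197/5.87)*100 = 4.4182 %


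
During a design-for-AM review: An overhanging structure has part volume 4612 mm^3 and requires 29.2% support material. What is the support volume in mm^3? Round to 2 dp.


V_support = 4612 * 0.292 = 1346.7 mm^3


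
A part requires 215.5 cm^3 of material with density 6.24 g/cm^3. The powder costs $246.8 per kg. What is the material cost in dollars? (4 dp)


Mass = 215.5*6.24/1000 = 1.34472 kg
Cost = 1.34472 * 246.8 = 331.8769 $


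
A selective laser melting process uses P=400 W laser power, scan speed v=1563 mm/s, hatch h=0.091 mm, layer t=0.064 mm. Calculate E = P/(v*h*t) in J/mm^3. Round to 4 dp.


E = 400 / (1563*0.091*0.064) = 43.942 J/mm^3


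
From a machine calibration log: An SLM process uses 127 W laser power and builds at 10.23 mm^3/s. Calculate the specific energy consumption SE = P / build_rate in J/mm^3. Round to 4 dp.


SE = 127 / 10.23 = 12.4145 J/mm^3


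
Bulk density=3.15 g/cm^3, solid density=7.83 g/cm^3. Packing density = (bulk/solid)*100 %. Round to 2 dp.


Packing = (3.15/7.83)*100 = 40.23 %


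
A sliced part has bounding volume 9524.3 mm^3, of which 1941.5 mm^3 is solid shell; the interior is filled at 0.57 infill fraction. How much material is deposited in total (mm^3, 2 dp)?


V_infill = (9524.3 - 1941.5) * 0.57 = 4322.2
V_total = 1941.5 + 4322.2 = 6263.7 mm^3


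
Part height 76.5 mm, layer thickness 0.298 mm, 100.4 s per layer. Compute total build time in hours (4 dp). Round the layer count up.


Layers = ceil(76.5/0.298) = 257
t = 257 * 100.4 / 3600 = 7.1674 hrs


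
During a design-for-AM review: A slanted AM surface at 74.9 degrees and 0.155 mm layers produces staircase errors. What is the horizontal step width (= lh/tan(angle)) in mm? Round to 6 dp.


step = 0.155 / tan(74.9) = 0.041822 mm


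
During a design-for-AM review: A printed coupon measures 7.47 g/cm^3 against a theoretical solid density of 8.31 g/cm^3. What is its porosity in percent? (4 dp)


Porosity = (1-7.47/8.31)*100 = 10.1083 %


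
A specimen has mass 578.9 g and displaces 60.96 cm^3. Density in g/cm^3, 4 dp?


rho = 578.9 / 60.96 = 9.4964 g/cm^3


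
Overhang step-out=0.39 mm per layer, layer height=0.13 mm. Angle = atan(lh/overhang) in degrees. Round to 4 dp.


angle = atan(0.13/0.39) = 18.4349 degrees


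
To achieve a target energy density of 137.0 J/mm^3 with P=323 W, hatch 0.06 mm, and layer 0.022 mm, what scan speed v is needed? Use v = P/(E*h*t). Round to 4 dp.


v = 323 / (137.0*0.06*0.022) = 1786.1093 mm/s


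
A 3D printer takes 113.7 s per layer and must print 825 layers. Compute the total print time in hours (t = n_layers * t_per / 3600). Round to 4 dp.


t = 825 * 113.7 / 3600 = 26.0563 hrs


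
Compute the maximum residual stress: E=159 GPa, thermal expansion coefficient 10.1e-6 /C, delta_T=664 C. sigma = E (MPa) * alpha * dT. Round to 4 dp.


sigma = 159*1000 * 10.1e-6 * 664 = 1066.3176 MPa


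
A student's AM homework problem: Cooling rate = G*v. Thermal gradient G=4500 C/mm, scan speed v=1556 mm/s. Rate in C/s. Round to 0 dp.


CR = 4500 * 1556 = 7002000 C/s


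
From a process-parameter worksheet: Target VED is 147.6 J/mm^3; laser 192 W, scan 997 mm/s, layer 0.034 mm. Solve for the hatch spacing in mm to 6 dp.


h = 192 / (147.6*997*0.034) = 0.038374 mm


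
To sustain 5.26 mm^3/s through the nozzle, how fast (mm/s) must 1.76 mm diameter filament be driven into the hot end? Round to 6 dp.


A = pi*(1.76/2)^2 = 2.432849
v = 5.26 / 2.432849 = 2.162074 mm/s


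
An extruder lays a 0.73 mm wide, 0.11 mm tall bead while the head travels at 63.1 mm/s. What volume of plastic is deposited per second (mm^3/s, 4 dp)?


Rate = 0.73 * 0.11 * 63.1 = 5.0669 mm^3/s


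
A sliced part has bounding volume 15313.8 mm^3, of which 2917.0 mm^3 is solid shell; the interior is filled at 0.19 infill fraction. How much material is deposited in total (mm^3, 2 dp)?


V_infill = (15313.8 - 2917.0) * 0.19 = 2355.39
V_total = 2917.0 + 2355.39 = 5272.39 mm^3


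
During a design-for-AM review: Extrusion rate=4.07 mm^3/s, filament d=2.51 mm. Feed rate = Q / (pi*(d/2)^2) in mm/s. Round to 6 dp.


A = pi*(2.51/2)^2 = 4.948087
v = 4.07 / 4.948087 = 0.82254 mm/s


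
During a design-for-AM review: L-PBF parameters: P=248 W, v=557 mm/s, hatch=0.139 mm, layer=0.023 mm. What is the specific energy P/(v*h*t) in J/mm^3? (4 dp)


Build rate = 557 * 0.139 * 0.023 = 1.780729 mm^3/s
SE = 248 / 1.780729 = 139.2688 J/mm^3


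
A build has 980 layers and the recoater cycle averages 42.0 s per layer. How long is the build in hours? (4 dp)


t = 980 * 42.0 / 3600 = 11.4333 hrs


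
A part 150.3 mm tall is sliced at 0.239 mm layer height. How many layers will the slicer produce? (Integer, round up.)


Layers = ceil(150.3/0.239) = 629


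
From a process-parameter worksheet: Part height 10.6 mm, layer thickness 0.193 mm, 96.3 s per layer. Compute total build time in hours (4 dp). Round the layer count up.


Layers = ceil(10.6/0.193) = 55
t = 55 * 96.3 / 3600 = 1.4713 hrs


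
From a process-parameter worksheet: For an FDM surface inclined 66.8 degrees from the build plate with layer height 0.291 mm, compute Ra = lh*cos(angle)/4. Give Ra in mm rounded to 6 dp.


Ra = 0.291 * cos(66.8) / 4 = 0.028659 mm


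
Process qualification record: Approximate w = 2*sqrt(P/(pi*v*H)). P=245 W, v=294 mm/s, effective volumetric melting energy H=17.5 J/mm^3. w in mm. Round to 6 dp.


w = 2*sqrt(245/(pi*294*17.5)) = 0.246233 mm


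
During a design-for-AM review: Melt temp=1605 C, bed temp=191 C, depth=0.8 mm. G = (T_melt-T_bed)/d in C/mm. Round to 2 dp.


G = (1605-191)/0.8 = 1767.5 C/mm


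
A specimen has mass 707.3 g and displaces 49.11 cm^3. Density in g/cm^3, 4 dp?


rho = 707.3 / 49.11 = 14.4024 g/cm^3


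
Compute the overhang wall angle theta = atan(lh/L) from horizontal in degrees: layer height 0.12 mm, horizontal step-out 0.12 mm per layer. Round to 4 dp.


angle = atan(0.12/0.12) = 45.0 degrees


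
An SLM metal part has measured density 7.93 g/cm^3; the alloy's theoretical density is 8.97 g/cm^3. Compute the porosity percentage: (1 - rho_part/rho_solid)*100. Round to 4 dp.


Porosity = (1-7.93/8.97)*100 = 11.5942 %


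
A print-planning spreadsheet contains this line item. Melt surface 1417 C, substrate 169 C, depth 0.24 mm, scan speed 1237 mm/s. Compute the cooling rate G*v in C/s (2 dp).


G = (1417-169)/0.24 = 5200.0 C/mm
CR = 5200.0 * 1237 = 6432400.0 C/s


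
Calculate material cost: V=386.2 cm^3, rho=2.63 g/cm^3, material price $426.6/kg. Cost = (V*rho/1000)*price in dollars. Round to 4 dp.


Mass = 386.2*2.63/1000 = 1.015706 kg
Cost = 1.015706 * 426.6 = 433.3002 $


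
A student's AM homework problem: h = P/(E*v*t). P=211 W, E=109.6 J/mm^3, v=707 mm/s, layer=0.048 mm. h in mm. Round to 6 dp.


h = 211 / (109.6*707*0.048) = 0.05673 mm


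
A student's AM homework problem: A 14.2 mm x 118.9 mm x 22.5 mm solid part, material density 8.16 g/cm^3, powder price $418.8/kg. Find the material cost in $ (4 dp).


V = 14.2 * 118.9 * 22.5 = 37988.55 mm^3 = 37.98855 cm^3
Mass = 37.98855 * 8.16 / 1000 = 0.30998657 kg
Cost = 0.30998657 * 418.8 = 129.8224 $


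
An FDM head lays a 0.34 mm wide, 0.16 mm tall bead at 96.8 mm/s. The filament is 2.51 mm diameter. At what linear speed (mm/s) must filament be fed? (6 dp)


Q = 0.34 * 0.16 * 96.8 = 5.26592 mm^3/s
A_fil = pi*(2.51/2)^2 = 4.94808697 mm^2
v_feed = 5.26592 / 4.94808697 = 1.064234 mm/s


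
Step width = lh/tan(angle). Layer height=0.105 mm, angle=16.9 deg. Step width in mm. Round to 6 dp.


step = 0.105 / tan(16.9) = 0.345596 mm


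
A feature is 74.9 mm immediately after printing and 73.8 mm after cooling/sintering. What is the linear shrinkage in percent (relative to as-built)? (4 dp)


Shrinkage = ((74.9-73.8)/74.9)*100 = 1.4686 %


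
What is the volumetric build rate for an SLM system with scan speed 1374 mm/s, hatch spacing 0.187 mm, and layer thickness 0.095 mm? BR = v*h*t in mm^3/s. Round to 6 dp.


Rate = 1374 * 0.187 * 0.095 = 24.40911 mm^3/s


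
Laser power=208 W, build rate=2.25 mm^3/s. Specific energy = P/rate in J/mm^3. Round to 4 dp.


SE = 208 / 2.25 = 92.4444 J/mm^3


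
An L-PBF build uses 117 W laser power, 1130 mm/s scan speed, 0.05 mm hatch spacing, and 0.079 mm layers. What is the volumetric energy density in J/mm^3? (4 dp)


E = 117 / (1130*0.05*0.079) = 26.2126 J/mm^3


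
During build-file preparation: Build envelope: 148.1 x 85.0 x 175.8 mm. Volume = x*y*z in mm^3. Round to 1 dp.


V = 148.1 * 85.0 * 175.8 = 2213058.3 mm^3


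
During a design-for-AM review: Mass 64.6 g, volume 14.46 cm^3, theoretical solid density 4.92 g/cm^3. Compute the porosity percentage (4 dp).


rho_part = 64.6 / 14.46 = 4.46749654 g/cm^3
Porosity = (1 - 4.46749654/4.92)*100 = 9.1972 %


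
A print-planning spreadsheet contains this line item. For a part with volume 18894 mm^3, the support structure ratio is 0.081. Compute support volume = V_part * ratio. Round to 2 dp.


V_support = 18894 * 0.081 = 1530.41 mm^3


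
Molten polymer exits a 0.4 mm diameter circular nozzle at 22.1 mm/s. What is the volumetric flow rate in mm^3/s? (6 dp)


A = pi*(0.4/2)^2 = 0.12566371 mm^2
Q = 0.12566371 * 22.1 = 2.777168 mm^3/s


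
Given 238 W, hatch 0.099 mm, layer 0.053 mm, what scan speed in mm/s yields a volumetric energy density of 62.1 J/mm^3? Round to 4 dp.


v = 238 / (62.1*0.099*0.053) = 730.4228 mm/s


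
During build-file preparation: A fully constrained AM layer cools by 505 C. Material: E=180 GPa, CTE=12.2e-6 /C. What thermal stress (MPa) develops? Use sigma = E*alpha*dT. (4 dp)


sigma = 180*1000 * 12.2e-6 * 505 = 1108.98 MPa


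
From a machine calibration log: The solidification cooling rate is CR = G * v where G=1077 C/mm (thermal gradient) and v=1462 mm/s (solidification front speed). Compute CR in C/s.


CR = 1077 * 1462 = 1574574 C/s


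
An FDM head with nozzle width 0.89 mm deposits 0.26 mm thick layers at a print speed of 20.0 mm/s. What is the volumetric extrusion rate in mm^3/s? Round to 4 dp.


Rate = 0.89 * 0.26 * 20.0 = 4.628 mm^3/s


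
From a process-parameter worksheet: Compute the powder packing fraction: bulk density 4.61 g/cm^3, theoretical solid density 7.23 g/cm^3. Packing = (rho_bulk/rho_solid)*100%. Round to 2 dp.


Packing = (4.61/7.23)*100 = 63.76 %


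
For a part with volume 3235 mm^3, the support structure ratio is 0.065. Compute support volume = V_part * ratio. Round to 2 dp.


V_support = 3235 * 0.065 = 210.28 mm^3


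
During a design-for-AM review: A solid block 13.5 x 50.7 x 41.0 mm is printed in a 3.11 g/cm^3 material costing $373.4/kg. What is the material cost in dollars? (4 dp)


V = 13.5 * 50.7 * 41.0 = 28062.45 mm^3 = 28.06245 cm^3
Mass = 28.06245 * 3.11 / 1000 = 0.08727422 kg
Cost = 0.08727422 * 373.4 = 32.5882 $


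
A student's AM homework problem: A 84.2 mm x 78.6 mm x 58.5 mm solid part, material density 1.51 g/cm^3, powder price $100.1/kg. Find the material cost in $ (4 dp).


V = 84.2 * 78.6 * 58.5 = 387160.02 mm^3 = 387.16002 cm^3
Mass = 387.16002 * 1.51 / 1000 = 0.58461163 kg
Cost = 0.58461163 * 100.1 = 58.5196 $


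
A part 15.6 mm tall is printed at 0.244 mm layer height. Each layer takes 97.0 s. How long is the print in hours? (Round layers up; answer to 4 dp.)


Layers = ceil(15.6/0.244) = 64
t = 64 * 97.0 / 3600 = 1.7244 hrs


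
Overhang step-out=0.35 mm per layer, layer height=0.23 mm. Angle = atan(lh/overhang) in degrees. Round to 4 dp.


angle = atan(0.23/0.35) = 33.3106 degrees


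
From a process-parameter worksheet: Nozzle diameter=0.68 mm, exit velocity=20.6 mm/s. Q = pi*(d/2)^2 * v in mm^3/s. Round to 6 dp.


A = pi*(0.68/2)^2 = 0.36316811 mm^2
Q = 0.36316811 * 20.6 = 7.481263 mm^3/s


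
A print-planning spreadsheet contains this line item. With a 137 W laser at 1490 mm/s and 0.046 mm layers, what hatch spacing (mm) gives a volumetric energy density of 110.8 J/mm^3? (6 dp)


h = 137 / (110.8*1490*0.046) = 0.01804 mm


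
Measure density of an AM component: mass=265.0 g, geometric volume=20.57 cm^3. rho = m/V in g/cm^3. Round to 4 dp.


rho = 265.0 / 20.57 = 12.8828 g/cm^3


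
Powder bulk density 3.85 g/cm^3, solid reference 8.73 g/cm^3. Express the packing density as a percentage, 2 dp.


Packing = (3.85/8.73)*100 = 44.1 %


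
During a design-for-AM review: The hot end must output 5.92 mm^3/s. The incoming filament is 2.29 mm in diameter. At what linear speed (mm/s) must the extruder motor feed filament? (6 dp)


A = pi*(2.29/2)^2 = 4.118707
v = 5.92 / 4.118707 = 1.437344 mm/s


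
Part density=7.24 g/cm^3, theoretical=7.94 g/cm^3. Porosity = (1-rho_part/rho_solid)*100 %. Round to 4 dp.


Porosity = (1-7.24/7.94)*100 = 8.8161 %


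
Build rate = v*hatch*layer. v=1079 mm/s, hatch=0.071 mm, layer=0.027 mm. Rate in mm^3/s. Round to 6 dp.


Rate = 1079 * 0.071 * 0.027 = 2.068443 mm^3/s


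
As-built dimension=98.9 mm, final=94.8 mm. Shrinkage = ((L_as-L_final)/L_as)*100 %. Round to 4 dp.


Shrinkage = ((98.9-94.8)/98.9)*100 = 4.1456 %


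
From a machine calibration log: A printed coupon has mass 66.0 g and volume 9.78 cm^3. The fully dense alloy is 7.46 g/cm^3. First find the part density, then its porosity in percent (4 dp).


rho_part = 66.0 / 9.78 = 6.74846626 g/cm^3
Porosity = (1 - 6.74846626/7.46)*100 = 9.538 %


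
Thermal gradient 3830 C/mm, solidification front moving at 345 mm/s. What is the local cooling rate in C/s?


CR = 3830 * 345 = 1321350 C/s


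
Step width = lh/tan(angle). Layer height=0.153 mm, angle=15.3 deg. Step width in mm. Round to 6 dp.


step = 0.153 / tan(15.3) = 0.559274 mm


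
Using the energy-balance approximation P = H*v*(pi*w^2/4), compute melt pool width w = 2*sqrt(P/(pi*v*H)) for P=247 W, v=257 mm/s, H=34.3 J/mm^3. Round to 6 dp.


w = 2*sqrt(247/(pi*257*34.3)) = 0.188882 mm


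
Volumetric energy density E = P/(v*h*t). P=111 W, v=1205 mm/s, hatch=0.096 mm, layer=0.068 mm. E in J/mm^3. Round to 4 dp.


E = 111 / (1205*0.096*0.068) = 14.1109 J/mm^3


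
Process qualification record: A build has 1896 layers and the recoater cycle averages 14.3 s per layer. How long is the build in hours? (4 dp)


t = 1896 * 14.3 / 3600 = 7.5313 hrs


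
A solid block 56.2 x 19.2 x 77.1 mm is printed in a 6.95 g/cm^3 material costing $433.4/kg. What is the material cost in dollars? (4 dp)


V = 56.2 * 19.2 * 77.1 = 83193.984 mm^3 = 83.193984 cm^3
Mass = 83.193984 * 6.95 / 1000 = 0.57819819 kg
Cost = 0.57819819 * 433.4 = 250.5911 $


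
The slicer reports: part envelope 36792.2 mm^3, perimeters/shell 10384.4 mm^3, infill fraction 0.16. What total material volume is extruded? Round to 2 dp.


V_infill = (36792.2 - 10384.4) * 0.16 = 4225.25
V_total = 10384.4 + 4225.25 = 14609.65 mm^3


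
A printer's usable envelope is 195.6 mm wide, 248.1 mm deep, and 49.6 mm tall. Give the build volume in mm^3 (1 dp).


V = 195.6 * 248.1 * 49.6 = 2407006.7 mm^3


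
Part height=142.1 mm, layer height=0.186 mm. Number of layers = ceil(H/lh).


Layers = ceil(142.1/0.186) = 764


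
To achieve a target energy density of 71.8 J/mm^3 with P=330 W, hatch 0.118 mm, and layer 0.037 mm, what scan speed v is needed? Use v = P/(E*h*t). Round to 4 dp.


v = 330 / (71.8*0.118*0.037) = 1052.7028 mm/s


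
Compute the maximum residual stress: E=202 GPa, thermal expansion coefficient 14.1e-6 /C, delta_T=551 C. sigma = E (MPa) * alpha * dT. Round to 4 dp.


sigma = 202*1000 * 14.1e-6 * 551 = 1569.3582 MPa


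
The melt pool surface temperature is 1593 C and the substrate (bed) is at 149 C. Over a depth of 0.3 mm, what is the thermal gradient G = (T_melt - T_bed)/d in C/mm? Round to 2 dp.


G = (1593-149)/0.3 = 4813.33 C/mm


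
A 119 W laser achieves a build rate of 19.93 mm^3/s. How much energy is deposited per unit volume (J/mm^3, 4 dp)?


SE = 119 / 19.93 = 5.9709 J/mm^3


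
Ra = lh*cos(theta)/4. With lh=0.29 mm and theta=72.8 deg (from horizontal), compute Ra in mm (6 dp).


Ra = 0.29 * cos(72.8) / 4 = 0.021439 mm


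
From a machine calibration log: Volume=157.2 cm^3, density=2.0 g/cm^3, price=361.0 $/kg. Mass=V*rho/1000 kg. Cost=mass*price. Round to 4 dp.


Mass = 157.2*2.0/1000 = 0.3144 kg
Cost = 0.3144 * 361.0 = 113.4984 $


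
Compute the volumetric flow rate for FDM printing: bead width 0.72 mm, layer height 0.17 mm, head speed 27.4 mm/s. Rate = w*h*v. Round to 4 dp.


Rate = 0.72 * 0.17 * 27.4 = 3.3538 mm^3/s


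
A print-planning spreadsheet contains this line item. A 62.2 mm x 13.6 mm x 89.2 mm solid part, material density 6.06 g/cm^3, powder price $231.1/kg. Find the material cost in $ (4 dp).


V = 62.2 * 13.6 * 89.2 = 75456.064 mm^3 = 75.456064 cm^3
Mass = 75.456064 * 6.06 / 1000 = 0.45726375 kg
Cost = 0.45726375 * 231.1 = 105.6737 $


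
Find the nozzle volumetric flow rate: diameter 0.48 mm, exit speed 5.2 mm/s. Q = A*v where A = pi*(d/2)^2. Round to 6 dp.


A = pi*(0.48/2)^2 = 0.18095574 mm^2
Q = 0.18095574 * 5.2 = 0.94097 mm^3/s


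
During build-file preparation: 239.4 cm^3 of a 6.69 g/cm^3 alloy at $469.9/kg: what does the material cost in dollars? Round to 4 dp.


Mass = 239.4*6.69/1000 = 1.601586 kg
Cost = 1.601586 * 469.9 = 752.5853 $


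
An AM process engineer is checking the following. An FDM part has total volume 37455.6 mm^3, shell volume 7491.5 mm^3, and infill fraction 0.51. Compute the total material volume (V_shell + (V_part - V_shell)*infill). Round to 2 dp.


V_infill = (37455.6 - 7491.5) * 0.51 = 15281.69
V_total = 7491.5 + 15281.69 = 22773.19 mm^3


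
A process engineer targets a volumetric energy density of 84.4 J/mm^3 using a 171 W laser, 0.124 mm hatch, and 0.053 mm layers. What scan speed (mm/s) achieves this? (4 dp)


v = 171 / (84.4*0.124*0.053) = 308.2876 mm/s


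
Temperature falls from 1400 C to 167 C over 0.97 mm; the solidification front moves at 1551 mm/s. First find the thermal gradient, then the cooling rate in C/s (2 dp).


G = (1400-167)/0.97 = 1271.13402062 C/mm
CR = 1271.13402062 * 1551 = 1971528.87 C/s


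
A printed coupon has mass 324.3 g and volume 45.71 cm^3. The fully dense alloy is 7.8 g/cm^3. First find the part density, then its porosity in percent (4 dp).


rho_part = 324.3 / 45.71 = 7.09472763 g/cm^3
Porosity = (1 - 7.09472763/7.8)*100 = 9.042 %


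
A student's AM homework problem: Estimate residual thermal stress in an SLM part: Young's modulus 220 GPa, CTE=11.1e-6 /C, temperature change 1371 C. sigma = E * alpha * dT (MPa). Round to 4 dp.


sigma = 220*1000 * 11.1e-6 * 1371 = 3347.982 MPa


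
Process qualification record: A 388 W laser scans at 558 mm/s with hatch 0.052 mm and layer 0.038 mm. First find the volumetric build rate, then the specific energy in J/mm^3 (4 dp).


Build rate = 558 * 0.052 * 0.038 = 1.102608 mm^3/s
SE = 388 / 1.102608 = 351.893 J/mm^3


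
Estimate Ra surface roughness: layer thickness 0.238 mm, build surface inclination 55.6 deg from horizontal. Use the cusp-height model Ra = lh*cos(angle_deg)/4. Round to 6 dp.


Ra = 0.238 * cos(55.6) / 4 = 0.033616 mm


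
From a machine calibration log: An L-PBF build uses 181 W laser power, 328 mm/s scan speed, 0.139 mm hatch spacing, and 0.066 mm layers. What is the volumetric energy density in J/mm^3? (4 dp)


E = 181 / (328*0.139*0.066) = 60.1514 J/mm^3


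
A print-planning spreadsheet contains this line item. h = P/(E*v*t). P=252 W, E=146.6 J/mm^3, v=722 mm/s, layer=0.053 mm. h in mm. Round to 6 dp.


h = 252 / (146.6*722*0.053) = 0.044921 mm


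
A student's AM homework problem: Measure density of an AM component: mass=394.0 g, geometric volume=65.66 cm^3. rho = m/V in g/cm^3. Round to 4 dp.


rho = 394.0 / 65.66 = 6.0006 g/cm^3


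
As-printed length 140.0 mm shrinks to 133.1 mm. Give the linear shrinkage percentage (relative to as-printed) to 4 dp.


Shrinkage = ((140.0-133.1)/140.0)*100 = 4.9286 %


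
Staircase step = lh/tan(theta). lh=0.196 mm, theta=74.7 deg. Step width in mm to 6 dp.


step = 0.196 / tan(74.7) = 0.05362 mm


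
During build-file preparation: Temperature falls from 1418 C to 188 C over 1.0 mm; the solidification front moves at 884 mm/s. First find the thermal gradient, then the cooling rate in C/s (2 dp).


G = (1418-188)/1.0 = 1230.0 C/mm
CR = 1230.0 * 884 = 1087320.0 C/s


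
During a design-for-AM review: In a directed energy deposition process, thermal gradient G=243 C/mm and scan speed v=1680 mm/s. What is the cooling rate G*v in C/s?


CR = 243 * 1680 = 408240 C/s


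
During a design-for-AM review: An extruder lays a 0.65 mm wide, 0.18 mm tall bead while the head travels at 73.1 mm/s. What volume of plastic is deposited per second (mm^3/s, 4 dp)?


Rate = 0.65 * 0.18 * 73.1 = 8.5527 mm^3/s


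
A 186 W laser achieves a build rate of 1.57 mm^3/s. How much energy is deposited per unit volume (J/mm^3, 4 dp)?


SE = 186 / 1.57 = 118.4713 J/mm^3


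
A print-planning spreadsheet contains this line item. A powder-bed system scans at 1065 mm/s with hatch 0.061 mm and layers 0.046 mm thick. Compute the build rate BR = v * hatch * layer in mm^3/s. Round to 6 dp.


Rate = 1065 * 0.061 * 0.046 = 2.98839 mm^3/s


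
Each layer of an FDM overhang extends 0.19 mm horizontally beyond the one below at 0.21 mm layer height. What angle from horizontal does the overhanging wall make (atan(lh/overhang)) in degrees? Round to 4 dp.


angle = atan(0.21/0.19) = 47.8624 degrees


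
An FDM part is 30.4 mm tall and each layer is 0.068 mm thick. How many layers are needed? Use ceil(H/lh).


Layers = ceil(30.4/0.068) = 448


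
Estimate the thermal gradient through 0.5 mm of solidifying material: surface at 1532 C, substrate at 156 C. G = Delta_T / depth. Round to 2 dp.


G = (1532-156)/0.5 = 2752.0 C/mm


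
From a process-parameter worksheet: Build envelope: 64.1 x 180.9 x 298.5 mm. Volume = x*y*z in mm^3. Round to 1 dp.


V = 64.1 * 180.9 * 298.5 = 3461313.5 mm^3


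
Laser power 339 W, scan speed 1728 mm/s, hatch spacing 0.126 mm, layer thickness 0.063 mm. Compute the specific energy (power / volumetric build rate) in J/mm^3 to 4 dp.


Build rate = 1728 * 0.126 * 0.063 = 13.716864 mm^3/s
SE = 339 / 13.716864 = 24.7141 J/mm^3


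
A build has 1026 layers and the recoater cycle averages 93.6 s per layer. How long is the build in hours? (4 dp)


t = 1026 * 93.6 / 3600 = 26.676 hrs


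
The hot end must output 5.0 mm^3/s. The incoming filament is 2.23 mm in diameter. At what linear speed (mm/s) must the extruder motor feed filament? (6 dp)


A = pi*(2.23/2)^2 = 3.905707
v = 5.0 / 3.905707 = 1.280178 mm/s


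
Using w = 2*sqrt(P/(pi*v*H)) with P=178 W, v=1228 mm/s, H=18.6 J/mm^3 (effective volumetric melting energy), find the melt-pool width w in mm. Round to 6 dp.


w = 2*sqrt(178/(pi*1228*18.6)) = 0.099611 mm


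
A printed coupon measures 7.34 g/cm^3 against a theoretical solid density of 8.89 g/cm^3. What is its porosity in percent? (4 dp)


Porosity = (1-7.34/8.89)*100 = 17.4353 %


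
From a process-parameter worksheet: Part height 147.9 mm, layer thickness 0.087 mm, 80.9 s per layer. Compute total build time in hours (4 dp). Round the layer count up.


Layers = ceil(147.9/0.087) = 1700
t = 1700 * 80.9 / 3600 = 38.2028 hrs


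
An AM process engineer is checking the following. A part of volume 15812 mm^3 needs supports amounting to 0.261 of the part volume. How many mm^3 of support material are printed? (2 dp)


V_support = 15812 * 0.261 = 4126.93 mm^3


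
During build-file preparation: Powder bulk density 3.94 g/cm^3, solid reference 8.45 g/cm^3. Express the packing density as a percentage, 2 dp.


Packing = (3.94/8.45)*100 = 46.63 %


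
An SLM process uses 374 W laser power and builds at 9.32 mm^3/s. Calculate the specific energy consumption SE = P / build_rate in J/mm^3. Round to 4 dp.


SE = 374 / 9.32 = 40.1288 J/mm^3


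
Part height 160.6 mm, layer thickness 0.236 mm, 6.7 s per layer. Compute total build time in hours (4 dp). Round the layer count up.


Layers = ceil(160.6/0.236) = 681
t = 681 * 6.7 / 3600 = 1.2674 hrs


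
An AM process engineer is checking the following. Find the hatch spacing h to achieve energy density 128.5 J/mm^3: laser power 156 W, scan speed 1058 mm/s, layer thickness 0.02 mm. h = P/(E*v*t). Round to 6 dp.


h = 156 / (128.5*1058*0.02) = 0.057373 mm


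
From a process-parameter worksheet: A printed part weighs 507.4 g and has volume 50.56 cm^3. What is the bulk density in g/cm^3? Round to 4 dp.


rho = 507.4 / 50.56 = 10.0356 g/cm^3


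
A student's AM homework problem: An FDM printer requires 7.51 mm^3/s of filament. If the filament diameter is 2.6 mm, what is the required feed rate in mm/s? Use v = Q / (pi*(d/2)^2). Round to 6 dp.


A = pi*(2.6/2)^2 = 5.309292
v = 7.51 / 5.309292 = 1.414501 mm/s


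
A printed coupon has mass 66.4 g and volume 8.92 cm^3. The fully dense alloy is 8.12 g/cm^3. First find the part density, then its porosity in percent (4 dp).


rho_part = 66.4 / 8.92 = 7.44394619 g/cm^3
Porosity = (1 - 7.44394619/8.12)*100 = 8.3258 %


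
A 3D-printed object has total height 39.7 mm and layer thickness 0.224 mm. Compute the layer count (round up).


Layers = ceil(39.7/0.224) = 178


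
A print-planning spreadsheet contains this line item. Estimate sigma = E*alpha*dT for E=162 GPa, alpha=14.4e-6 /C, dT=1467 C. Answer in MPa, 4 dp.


sigma = 162*1000 * 14.4e-6 * 1467 = 3422.2176 MPa


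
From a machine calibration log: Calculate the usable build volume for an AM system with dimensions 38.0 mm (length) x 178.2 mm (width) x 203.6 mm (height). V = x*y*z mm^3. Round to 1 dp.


V = 38.0 * 178.2 * 203.6 = 1378697.8 mm^3


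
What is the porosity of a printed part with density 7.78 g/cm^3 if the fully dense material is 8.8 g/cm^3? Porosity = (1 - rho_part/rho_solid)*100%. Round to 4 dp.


Porosity = (1-7.78/8.8)*100 = 11.5909 %


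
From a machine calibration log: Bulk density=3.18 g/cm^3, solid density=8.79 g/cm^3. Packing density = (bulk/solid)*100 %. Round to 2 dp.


Packing = (3.18/8.79)*100 = 36.18 %


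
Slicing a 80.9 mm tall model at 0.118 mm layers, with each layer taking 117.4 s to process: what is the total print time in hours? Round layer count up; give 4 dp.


Layers = ceil(80.9/0.118) = 686
t = 686 * 117.4 / 3600 = 22.3712 hrs


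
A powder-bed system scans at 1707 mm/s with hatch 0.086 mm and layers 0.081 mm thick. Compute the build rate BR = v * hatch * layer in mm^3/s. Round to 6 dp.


Rate = 1707 * 0.086 * 0.081 = 11.890962 mm^3/s


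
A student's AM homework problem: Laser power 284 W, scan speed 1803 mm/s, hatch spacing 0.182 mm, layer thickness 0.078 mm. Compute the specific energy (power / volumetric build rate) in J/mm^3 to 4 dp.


Build rate = 1803 * 0.182 * 0.078 = 25.595388 mm^3/s
SE = 284 / 25.595388 = 11.0957 J/mm^3


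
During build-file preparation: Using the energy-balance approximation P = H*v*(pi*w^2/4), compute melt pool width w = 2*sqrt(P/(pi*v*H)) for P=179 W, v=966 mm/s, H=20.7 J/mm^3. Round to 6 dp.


w = 2*sqrt(179/(pi*966*20.7)) = 0.10676 mm


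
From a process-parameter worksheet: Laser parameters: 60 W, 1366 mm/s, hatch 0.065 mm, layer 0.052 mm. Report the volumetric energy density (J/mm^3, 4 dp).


E = 60 / (1366*0.065*0.052) = 12.9952 J/mm^3


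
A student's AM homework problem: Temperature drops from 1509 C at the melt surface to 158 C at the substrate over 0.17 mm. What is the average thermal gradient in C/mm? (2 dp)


G = (1509-158)/0.17 = 7947.06 C/mm


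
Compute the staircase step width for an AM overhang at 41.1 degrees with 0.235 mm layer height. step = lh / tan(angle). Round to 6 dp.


step = 0.235 / tan(41.1) = 0.269386 mm


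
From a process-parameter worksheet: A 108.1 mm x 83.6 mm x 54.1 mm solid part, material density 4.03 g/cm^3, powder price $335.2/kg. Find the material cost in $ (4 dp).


V = 108.1 * 83.6 * 54.1 = 488910.356 mm^3 = 488.910356 cm^3
Mass = 488.910356 * 4.03 / 1000 = 1.97030873 kg
Cost = 1.97030873 * 335.2 = 660.4475 $


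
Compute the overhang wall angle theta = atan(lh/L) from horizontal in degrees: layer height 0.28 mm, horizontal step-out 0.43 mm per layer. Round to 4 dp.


angle = atan(0.28/0.43) = 33.0707 degrees


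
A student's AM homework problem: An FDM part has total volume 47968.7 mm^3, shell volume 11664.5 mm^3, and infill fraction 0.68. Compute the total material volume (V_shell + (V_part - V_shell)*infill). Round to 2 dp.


V_infill = (47968.7 - 11664.5) * 0.68 = 24686.86
V_total = 11664.5 + 24686.86 = 36351.36 mm^3


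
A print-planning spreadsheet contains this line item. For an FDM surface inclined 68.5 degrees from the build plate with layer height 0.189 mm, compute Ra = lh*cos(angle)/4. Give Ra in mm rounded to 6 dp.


Ra = 0.189 * cos(68.5) / 4 = 0.017317 mm
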